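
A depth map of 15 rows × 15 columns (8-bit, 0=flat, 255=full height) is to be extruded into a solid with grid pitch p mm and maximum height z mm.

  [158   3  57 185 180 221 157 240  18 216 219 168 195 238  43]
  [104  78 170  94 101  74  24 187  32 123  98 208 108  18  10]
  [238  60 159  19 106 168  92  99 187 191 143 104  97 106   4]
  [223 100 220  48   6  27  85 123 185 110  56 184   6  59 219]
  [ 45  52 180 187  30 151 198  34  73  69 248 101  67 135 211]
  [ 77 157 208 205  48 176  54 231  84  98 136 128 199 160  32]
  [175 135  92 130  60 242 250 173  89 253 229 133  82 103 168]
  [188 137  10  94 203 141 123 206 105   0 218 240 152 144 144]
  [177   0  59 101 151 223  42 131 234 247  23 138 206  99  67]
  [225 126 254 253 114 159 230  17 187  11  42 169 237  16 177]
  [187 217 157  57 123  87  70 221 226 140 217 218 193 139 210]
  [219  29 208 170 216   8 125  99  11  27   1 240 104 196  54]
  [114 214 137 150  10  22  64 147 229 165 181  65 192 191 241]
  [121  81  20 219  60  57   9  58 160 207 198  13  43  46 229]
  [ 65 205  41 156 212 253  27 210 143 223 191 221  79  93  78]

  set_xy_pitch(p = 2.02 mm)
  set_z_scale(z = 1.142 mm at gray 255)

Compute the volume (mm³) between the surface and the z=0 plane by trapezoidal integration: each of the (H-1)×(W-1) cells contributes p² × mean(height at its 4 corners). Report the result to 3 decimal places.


height_mm = gray/255 × 1.142; cell vol = 2.02² × mean(4 corners)
unit = 2.02² × 1.142 / (4×255) = 0.00456845 mm³ per gray-sum
row 0: Σ corner-gray over 14 cells = 7139  → 32.6141
row 1: Σ corner-gray over 14 cells = 6048  → 27.6300
row 2: Σ corner-gray over 14 cells = 6164  → 28.1599
row 3: Σ corner-gray over 14 cells = 6166  → 28.1690
row 4: Σ corner-gray over 14 cells = 7183  → 32.8152
row 5: Σ corner-gray over 14 cells = 8162  → 37.2877
row 6: Σ corner-gray over 14 cells = 8163  → 37.2922
row 7: Σ corner-gray over 14 cells = 7430  → 33.9436
row 8: Σ corner-gray over 14 cells = 7584  → 34.6471
row 9: Σ corner-gray over 14 cells = 8559  → 39.1013
row 10: Σ corner-gray over 14 cells = 7668  → 35.0309
row 11: Σ corner-gray over 14 cells = 7030  → 32.1162
row 12: Σ corner-gray over 14 cells = 6581  → 30.0650
row 13: Σ corner-gray over 14 cells = 6943  → 31.7187
Σ rows: total corner-gray = 100820  → 460.5909 mm³

460.591


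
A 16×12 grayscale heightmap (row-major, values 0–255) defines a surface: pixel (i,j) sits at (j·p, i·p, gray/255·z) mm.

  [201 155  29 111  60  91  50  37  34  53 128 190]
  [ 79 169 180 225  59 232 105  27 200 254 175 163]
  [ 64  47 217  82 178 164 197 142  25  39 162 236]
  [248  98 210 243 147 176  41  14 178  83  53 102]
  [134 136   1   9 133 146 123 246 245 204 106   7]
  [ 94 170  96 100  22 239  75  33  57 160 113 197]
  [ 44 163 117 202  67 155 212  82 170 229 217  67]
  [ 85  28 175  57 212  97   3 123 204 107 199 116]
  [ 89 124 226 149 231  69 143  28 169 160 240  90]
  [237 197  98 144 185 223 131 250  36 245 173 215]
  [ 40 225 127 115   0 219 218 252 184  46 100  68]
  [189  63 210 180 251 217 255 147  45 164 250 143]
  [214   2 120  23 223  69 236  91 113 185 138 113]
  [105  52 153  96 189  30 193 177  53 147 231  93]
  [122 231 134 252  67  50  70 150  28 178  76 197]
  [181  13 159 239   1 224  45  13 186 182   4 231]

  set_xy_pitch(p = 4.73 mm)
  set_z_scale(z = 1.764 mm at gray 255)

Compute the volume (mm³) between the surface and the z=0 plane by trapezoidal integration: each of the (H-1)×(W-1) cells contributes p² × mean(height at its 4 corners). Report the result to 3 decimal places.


height_mm = gray/255 × 1.764; cell vol = 4.73² × mean(4 corners)
unit = 4.73² × 1.764 / (4×255) = 0.038692 mm³ per gray-sum
row 0: Σ corner-gray over 11 cells = 5381  → 208.2014
row 1: Σ corner-gray over 11 cells = 6300  → 243.7593
row 2: Σ corner-gray over 11 cells = 5642  → 218.3000
row 3: Σ corner-gray over 11 cells = 5675  → 219.5769
row 4: Σ corner-gray over 11 cells = 5260  → 203.5197
row 5: Σ corner-gray over 11 cells = 5760  → 222.8657
row 6: Σ corner-gray over 11 cells = 5950  → 230.2171
row 7: Σ corner-gray over 11 cells = 5868  → 227.0444
row 8: Σ corner-gray over 11 cells = 7073  → 273.6682
row 9: Σ corner-gray over 11 cells = 6896  → 266.8197
row 10: Σ corner-gray over 11 cells = 6976  → 269.9151
row 11: Σ corner-gray over 11 cells = 6623  → 256.2568
row 12: Σ corner-gray over 11 cells = 5567  → 215.3981
row 13: Σ corner-gray over 11 cells = 5631  → 217.8744
row 14: Σ corner-gray over 11 cells = 5335  → 206.4216
Σ rows: total corner-gray = 89937  → 3479.8385 mm³

3479.838


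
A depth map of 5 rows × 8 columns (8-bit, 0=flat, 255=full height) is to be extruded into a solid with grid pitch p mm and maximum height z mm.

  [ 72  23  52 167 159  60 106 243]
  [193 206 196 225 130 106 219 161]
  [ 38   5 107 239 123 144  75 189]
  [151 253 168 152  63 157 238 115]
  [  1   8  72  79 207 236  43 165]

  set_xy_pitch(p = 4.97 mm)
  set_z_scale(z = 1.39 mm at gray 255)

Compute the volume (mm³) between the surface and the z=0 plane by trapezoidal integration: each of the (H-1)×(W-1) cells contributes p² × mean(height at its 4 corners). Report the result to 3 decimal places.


height_mm = gray/255 × 1.39; cell vol = 4.97² × mean(4 corners)
unit = 4.97² × 1.39 / (4×255) = 0.033661 mm³ per gray-sum
row 0: Σ corner-gray over 7 cells = 3967  → 133.5333
row 1: Σ corner-gray over 7 cells = 4131  → 139.0537
row 2: Σ corner-gray over 7 cells = 3941  → 132.6581
row 3: Σ corner-gray over 7 cells = 3784  → 127.3733
Σ rows: total corner-gray = 15823  → 532.6185 mm³

532.618


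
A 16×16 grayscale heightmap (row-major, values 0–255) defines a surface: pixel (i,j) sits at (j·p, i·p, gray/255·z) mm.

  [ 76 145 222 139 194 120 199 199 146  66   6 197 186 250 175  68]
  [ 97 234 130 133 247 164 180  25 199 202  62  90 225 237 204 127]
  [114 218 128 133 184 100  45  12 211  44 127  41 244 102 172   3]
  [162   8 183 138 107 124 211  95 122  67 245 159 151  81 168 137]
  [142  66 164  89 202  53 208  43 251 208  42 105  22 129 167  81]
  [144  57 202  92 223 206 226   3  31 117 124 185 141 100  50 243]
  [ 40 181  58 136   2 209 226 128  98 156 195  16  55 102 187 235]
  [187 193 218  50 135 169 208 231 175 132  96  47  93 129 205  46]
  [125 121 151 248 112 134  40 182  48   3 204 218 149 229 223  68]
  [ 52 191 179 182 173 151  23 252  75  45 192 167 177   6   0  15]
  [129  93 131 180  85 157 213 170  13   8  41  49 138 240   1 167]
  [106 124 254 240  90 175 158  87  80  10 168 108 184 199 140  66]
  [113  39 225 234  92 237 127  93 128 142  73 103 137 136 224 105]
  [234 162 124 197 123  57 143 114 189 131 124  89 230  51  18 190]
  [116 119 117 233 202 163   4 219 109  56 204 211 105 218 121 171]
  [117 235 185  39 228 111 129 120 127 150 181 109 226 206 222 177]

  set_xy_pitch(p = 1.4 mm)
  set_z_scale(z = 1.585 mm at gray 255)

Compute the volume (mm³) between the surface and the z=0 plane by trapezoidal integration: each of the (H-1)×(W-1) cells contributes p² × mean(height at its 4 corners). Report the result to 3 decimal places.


372.731

height_mm = gray/255 × 1.585; cell vol = 1.4² × mean(4 corners)
unit = 1.4² × 1.585 / (4×255) = 0.00304569 mm³ per gray-sum
row 0: Σ corner-gray over 15 cells = 9520  → 28.9949
row 1: Σ corner-gray over 15 cells = 8527  → 25.9706
row 2: Σ corner-gray over 15 cells = 7656  → 23.3178
row 3: Σ corner-gray over 15 cells = 7738  → 23.5675
row 4: Σ corner-gray over 15 cells = 7622  → 23.2142
row 5: Σ corner-gray over 15 cells = 7674  → 23.3726
row 6: Σ corner-gray over 15 cells = 8168  → 24.8772
row 7: Σ corner-gray over 15 cells = 8712  → 26.5340
row 8: Σ corner-gray over 15 cells = 8010  → 24.3959
row 9: Σ corner-gray over 15 cells = 7027  → 21.4020
row 10: Σ corner-gray over 15 cells = 7540  → 22.9645
row 11: Σ corner-gray over 15 cells = 8404  → 25.5959
row 12: Σ corner-gray over 15 cells = 8126  → 24.7492
row 13: Σ corner-gray over 15 cells = 8377  → 25.5137
row 14: Σ corner-gray over 15 cells = 9279  → 28.2609
Σ rows: total corner-gray = 122380  → 372.7311 mm³


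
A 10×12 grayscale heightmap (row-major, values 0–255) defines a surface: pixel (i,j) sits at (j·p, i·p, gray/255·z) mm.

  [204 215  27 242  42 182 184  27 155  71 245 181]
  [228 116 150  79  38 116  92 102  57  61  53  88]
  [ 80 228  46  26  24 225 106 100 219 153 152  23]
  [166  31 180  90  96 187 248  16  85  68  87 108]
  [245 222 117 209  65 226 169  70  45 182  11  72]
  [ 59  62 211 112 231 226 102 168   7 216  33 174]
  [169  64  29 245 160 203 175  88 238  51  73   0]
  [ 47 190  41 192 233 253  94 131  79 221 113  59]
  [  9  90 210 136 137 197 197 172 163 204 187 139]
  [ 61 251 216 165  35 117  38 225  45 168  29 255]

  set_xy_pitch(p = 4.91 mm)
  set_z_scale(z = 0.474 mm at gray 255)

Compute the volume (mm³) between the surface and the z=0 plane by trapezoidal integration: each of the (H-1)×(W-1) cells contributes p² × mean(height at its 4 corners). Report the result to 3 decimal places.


574.891

height_mm = gray/255 × 0.474; cell vol = 4.91² × mean(4 corners)
unit = 4.91² × 0.474 / (4×255) = 0.0112032 mm³ per gray-sum
row 0: Σ corner-gray over 11 cells = 5209  → 58.3573
row 1: Σ corner-gray over 11 cells = 4705  → 52.7109
row 2: Σ corner-gray over 11 cells = 5111  → 57.2594
row 3: Σ corner-gray over 11 cells = 5399  → 60.4859
row 4: Σ corner-gray over 11 cells = 5918  → 66.3004
row 5: Σ corner-gray over 11 cells = 5790  → 64.8664
row 6: Σ corner-gray over 11 cells = 6021  → 67.4543
row 7: Σ corner-gray over 11 cells = 6734  → 75.4422
row 8: Σ corner-gray over 11 cells = 6428  → 72.0140
Σ rows: total corner-gray = 51315  → 574.8910 mm³


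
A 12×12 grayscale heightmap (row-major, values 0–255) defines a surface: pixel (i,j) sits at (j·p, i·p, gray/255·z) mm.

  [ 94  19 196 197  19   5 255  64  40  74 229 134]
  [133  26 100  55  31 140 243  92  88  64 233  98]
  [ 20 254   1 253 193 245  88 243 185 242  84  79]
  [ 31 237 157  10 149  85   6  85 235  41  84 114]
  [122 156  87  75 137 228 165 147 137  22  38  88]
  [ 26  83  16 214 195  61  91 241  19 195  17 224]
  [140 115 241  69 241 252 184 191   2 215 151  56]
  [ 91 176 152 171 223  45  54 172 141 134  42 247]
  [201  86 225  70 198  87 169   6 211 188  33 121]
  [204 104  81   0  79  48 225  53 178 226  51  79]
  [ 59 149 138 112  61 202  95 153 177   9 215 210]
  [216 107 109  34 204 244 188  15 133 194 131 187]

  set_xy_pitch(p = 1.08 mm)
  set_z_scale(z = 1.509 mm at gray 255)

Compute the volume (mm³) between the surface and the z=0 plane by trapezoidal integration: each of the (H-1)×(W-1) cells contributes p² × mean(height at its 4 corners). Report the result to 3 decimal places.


height_mm = gray/255 × 1.509; cell vol = 1.08² × mean(4 corners)
unit = 1.08² × 1.509 / (4×255) = 0.00172559 mm³ per gray-sum
row 0: Σ corner-gray over 11 cells = 4799  → 8.2811
row 1: Σ corner-gray over 11 cells = 6050  → 10.4398
row 2: Σ corner-gray over 11 cells = 5998  → 10.3501
row 3: Σ corner-gray over 11 cells = 4917  → 8.4847
row 4: Σ corner-gray over 11 cells = 5108  → 8.8143
row 5: Σ corner-gray over 11 cells = 6032  → 10.4087
row 6: Σ corner-gray over 11 cells = 6476  → 11.1749
row 7: Σ corner-gray over 11 cells = 5826  → 10.0533
row 8: Σ corner-gray over 11 cells = 5241  → 9.0438
row 9: Σ corner-gray over 11 cells = 5264  → 9.0835
row 10: Σ corner-gray over 11 cells = 6012  → 10.3742
Σ rows: total corner-gray = 61723  → 106.5083 mm³

106.508


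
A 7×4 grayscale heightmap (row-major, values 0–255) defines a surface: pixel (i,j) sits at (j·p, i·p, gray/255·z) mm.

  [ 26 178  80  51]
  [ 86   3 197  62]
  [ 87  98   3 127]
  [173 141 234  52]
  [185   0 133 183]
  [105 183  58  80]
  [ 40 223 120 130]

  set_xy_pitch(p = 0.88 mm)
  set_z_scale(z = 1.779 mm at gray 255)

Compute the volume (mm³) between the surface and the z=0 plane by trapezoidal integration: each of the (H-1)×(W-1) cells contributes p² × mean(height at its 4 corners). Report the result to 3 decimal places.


10.709

height_mm = gray/255 × 1.779; cell vol = 0.88² × mean(4 corners)
unit = 0.88² × 1.779 / (4×255) = 0.00135064 mm³ per gray-sum
row 0: Σ corner-gray over 3 cells = 1141  → 1.5411
row 1: Σ corner-gray over 3 cells = 964  → 1.3020
row 2: Σ corner-gray over 3 cells = 1391  → 1.8787
row 3: Σ corner-gray over 3 cells = 1609  → 2.1732
row 4: Σ corner-gray over 3 cells = 1301  → 1.7572
row 5: Σ corner-gray over 3 cells = 1523  → 2.0570
Σ rows: total corner-gray = 7929  → 10.7093 mm³


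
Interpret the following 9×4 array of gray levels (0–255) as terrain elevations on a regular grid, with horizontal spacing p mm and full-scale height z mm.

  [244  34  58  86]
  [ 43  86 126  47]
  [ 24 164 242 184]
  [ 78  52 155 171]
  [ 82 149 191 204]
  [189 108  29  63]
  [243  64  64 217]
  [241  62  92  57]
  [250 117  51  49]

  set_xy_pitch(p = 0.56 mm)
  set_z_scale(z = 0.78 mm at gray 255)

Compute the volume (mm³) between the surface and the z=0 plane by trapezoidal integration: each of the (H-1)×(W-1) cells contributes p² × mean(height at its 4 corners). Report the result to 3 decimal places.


2.679

height_mm = gray/255 × 0.78; cell vol = 0.56² × mean(4 corners)
unit = 0.56² × 0.78 / (4×255) = 0.000239812 mm³ per gray-sum
row 0: Σ corner-gray over 3 cells = 1028  → 0.2465
row 1: Σ corner-gray over 3 cells = 1534  → 0.3679
row 2: Σ corner-gray over 3 cells = 1683  → 0.4036
row 3: Σ corner-gray over 3 cells = 1629  → 0.3907
row 4: Σ corner-gray over 3 cells = 1492  → 0.3578
row 5: Σ corner-gray over 3 cells = 1242  → 0.2978
row 6: Σ corner-gray over 3 cells = 1322  → 0.3170
row 7: Σ corner-gray over 3 cells = 1241  → 0.2976
Σ rows: total corner-gray = 11171  → 2.6789 mm³


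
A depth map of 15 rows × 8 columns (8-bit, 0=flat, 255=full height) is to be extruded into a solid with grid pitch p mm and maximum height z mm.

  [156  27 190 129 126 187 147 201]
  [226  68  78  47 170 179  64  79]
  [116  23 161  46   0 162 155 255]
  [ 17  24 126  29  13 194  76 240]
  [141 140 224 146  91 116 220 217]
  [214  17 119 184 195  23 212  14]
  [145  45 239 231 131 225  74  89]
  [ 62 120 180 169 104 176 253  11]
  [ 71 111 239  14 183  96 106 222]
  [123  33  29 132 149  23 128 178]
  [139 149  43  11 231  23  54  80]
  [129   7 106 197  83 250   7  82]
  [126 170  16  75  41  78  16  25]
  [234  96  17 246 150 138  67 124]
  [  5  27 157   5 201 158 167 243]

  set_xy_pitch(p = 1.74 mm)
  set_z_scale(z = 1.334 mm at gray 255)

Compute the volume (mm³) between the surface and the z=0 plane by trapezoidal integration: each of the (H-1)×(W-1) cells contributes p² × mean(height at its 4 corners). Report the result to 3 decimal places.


179.834

height_mm = gray/255 × 1.334; cell vol = 1.74² × mean(4 corners)
unit = 1.74² × 1.334 / (4×255) = 0.00395963 mm³ per gray-sum
row 0: Σ corner-gray over 7 cells = 3486  → 13.8033
row 1: Σ corner-gray over 7 cells = 2982  → 11.8076
row 2: Σ corner-gray over 7 cells = 2646  → 10.4772
row 3: Σ corner-gray over 7 cells = 3413  → 13.5142
row 4: Σ corner-gray over 7 cells = 3960  → 15.6801
row 5: Σ corner-gray over 7 cells = 3852  → 15.2525
row 6: Σ corner-gray over 7 cells = 4201  → 16.6344
row 7: Σ corner-gray over 7 cells = 3868  → 15.3158
row 8: Σ corner-gray over 7 cells = 3080  → 12.1956
row 9: Σ corner-gray over 7 cells = 2530  → 10.0179
row 10: Σ corner-gray over 7 cells = 2752  → 10.8969
row 11: Σ corner-gray over 7 cells = 2454  → 9.7169
row 12: Σ corner-gray over 7 cells = 2729  → 10.8058
row 13: Σ corner-gray over 7 cells = 3464  → 13.7161
Σ rows: total corner-gray = 45417  → 179.8343 mm³


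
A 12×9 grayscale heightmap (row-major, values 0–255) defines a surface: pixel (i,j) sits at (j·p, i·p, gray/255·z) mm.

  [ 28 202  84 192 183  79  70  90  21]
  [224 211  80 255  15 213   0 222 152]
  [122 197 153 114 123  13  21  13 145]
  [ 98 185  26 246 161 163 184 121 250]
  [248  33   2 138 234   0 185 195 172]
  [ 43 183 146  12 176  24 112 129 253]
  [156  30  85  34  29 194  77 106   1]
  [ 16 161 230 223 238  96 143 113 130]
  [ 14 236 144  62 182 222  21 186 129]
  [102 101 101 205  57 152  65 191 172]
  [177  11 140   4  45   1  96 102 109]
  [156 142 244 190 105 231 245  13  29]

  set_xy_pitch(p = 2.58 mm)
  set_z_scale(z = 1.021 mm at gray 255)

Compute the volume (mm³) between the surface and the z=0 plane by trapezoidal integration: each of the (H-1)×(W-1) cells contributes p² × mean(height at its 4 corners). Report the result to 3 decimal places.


288.318

height_mm = gray/255 × 1.021; cell vol = 2.58² × mean(4 corners)
unit = 2.58² × 1.021 / (4×255) = 0.00666293 mm³ per gray-sum
row 0: Σ corner-gray over 8 cells = 4217  → 28.0976
row 1: Σ corner-gray over 8 cells = 3903  → 26.0054
row 2: Σ corner-gray over 8 cells = 4055  → 27.0182
row 3: Σ corner-gray over 8 cells = 4514  → 30.0764
row 4: Σ corner-gray over 8 cells = 3854  → 25.6789
row 5: Σ corner-gray over 8 cells = 3127  → 20.8350
row 6: Σ corner-gray over 8 cells = 3821  → 25.4590
row 7: Σ corner-gray over 8 cells = 4803  → 32.0020
row 8: Σ corner-gray over 8 cells = 4267  → 28.4307
row 9: Σ corner-gray over 8 cells = 3102  → 20.6684
row 10: Σ corner-gray over 8 cells = 3609  → 24.0465
Σ rows: total corner-gray = 43272  → 288.3181 mm³


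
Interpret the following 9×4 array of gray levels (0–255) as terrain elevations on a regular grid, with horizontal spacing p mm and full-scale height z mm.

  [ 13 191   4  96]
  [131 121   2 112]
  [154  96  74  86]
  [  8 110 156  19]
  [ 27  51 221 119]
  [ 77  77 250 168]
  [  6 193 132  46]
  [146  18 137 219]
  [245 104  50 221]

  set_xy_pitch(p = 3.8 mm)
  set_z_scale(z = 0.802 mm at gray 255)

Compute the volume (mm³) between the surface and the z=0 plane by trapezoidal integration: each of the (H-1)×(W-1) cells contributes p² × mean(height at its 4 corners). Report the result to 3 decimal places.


118.772

height_mm = gray/255 × 0.802; cell vol = 3.8² × mean(4 corners)
unit = 3.8² × 0.802 / (4×255) = 0.0113538 mm³ per gray-sum
row 0: Σ corner-gray over 3 cells = 988  → 11.2176
row 1: Σ corner-gray over 3 cells = 1069  → 12.1372
row 2: Σ corner-gray over 3 cells = 1139  → 12.9320
row 3: Σ corner-gray over 3 cells = 1249  → 14.1809
row 4: Σ corner-gray over 3 cells = 1589  → 18.0412
row 5: Σ corner-gray over 3 cells = 1601  → 18.1774
row 6: Σ corner-gray over 3 cells = 1377  → 15.6342
row 7: Σ corner-gray over 3 cells = 1449  → 16.4517
Σ rows: total corner-gray = 10461  → 118.7721 mm³


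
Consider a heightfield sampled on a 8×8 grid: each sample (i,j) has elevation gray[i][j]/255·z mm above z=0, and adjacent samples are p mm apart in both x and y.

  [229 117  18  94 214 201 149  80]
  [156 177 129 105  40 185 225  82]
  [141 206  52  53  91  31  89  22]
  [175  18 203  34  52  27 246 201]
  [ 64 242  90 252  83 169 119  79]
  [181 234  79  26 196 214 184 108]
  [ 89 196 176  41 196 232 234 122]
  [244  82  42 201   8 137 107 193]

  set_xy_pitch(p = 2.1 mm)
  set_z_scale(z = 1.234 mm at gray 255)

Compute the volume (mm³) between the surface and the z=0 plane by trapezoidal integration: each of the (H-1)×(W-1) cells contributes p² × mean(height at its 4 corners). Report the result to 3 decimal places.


height_mm = gray/255 × 1.234; cell vol = 2.1² × mean(4 corners)
unit = 2.1² × 1.234 / (4×255) = 0.00533524 mm³ per gray-sum
row 0: Σ corner-gray over 7 cells = 3855  → 20.5673
row 1: Σ corner-gray over 7 cells = 3167  → 16.8967
row 2: Σ corner-gray over 7 cells = 2743  → 14.6346
row 3: Σ corner-gray over 7 cells = 3589  → 19.1482
row 4: Σ corner-gray over 7 cells = 4208  → 22.4507
row 5: Σ corner-gray over 7 cells = 4516  → 24.0939
row 6: Σ corner-gray over 7 cells = 3952  → 21.0848
Σ rows: total corner-gray = 26030  → 138.8762 mm³

138.876


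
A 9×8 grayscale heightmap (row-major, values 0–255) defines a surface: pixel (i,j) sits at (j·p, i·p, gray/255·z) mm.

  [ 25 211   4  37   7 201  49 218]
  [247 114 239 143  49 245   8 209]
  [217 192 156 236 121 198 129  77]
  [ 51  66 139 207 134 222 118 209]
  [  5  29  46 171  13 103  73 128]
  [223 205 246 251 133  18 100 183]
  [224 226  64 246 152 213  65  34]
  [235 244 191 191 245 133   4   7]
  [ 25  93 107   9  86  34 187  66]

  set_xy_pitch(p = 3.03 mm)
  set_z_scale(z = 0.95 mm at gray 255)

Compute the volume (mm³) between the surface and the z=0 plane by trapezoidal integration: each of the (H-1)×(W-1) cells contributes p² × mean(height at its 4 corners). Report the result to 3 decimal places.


height_mm = gray/255 × 0.95; cell vol = 3.03² × mean(4 corners)
unit = 3.03² × 0.95 / (4×255) = 0.00855084 mm³ per gray-sum
row 0: Σ corner-gray over 7 cells = 3313  → 28.3289
row 1: Σ corner-gray over 7 cells = 4410  → 37.7092
row 2: Σ corner-gray over 7 cells = 4390  → 37.5382
row 3: Σ corner-gray over 7 cells = 3035  → 25.9518
row 4: Σ corner-gray over 7 cells = 3315  → 28.3460
row 5: Σ corner-gray over 7 cells = 4502  → 38.4959
row 6: Σ corner-gray over 7 cells = 4448  → 38.0341
row 7: Σ corner-gray over 7 cells = 3381  → 28.9104
Σ rows: total corner-gray = 30794  → 263.3145 mm³

263.315


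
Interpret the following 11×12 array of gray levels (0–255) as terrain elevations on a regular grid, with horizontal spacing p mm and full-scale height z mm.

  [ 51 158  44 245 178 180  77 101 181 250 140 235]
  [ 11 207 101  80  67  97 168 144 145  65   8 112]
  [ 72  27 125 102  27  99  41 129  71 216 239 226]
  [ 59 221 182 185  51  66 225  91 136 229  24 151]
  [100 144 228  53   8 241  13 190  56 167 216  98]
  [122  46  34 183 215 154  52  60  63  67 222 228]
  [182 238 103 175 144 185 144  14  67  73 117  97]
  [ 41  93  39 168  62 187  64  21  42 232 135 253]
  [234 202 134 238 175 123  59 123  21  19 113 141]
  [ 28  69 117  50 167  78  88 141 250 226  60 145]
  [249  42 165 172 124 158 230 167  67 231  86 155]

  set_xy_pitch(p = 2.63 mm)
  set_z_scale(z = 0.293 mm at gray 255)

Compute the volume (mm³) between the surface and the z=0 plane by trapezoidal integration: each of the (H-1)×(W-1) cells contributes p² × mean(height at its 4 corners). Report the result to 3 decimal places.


107.742

height_mm = gray/255 × 0.293; cell vol = 2.63² × mean(4 corners)
unit = 2.63² × 0.293 / (4×255) = 0.00198691 mm³ per gray-sum
row 0: Σ corner-gray over 11 cells = 5681  → 11.2877
row 1: Σ corner-gray over 11 cells = 4737  → 9.4120
row 2: Σ corner-gray over 11 cells = 5480  → 10.8883
row 3: Σ corner-gray over 11 cells = 5860  → 11.6433
row 4: Σ corner-gray over 11 cells = 5372  → 10.6737
row 5: Σ corner-gray over 11 cells = 5341  → 10.6121
row 6: Σ corner-gray over 11 cells = 5179  → 10.2902
row 7: Σ corner-gray over 11 cells = 5169  → 10.2704
row 8: Σ corner-gray over 11 cells = 5454  → 10.8366
row 9: Σ corner-gray over 11 cells = 5953  → 11.8281
Σ rows: total corner-gray = 54226  → 107.7424 mm³


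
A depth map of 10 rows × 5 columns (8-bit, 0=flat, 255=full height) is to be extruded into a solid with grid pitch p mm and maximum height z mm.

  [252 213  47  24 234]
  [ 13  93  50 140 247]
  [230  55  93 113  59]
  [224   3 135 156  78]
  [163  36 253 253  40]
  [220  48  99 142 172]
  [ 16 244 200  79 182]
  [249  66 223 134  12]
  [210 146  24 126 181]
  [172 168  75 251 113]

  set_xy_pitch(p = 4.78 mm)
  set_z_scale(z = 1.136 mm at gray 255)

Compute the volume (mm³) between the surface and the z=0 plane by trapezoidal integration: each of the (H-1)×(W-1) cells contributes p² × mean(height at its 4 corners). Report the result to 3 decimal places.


height_mm = gray/255 × 1.136; cell vol = 4.78² × mean(4 corners)
unit = 4.78² × 1.136 / (4×255) = 0.0254468 mm³ per gray-sum
row 0: Σ corner-gray over 4 cells = 1880  → 47.8401
row 1: Σ corner-gray over 4 cells = 1637  → 41.6565
row 2: Σ corner-gray over 4 cells = 1701  → 43.2851
row 3: Σ corner-gray over 4 cells = 2177  → 55.3978
row 4: Σ corner-gray over 4 cells = 2257  → 57.4335
row 5: Σ corner-gray over 4 cells = 2214  → 56.3393
row 6: Σ corner-gray over 4 cells = 2351  → 59.8255
row 7: Σ corner-gray over 4 cells = 2090  → 53.1839
row 8: Σ corner-gray over 4 cells = 2256  → 57.4081
Σ rows: total corner-gray = 18563  → 472.3698 mm³

472.370


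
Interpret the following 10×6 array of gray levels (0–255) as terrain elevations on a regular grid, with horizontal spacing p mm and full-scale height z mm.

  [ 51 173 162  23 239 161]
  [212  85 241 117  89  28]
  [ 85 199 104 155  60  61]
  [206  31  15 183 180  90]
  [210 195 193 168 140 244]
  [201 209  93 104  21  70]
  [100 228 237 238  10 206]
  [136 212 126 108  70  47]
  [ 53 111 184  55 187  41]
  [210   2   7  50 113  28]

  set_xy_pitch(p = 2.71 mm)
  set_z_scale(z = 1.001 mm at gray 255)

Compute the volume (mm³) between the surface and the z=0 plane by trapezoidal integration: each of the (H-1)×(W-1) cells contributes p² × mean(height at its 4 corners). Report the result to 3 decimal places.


168.362

height_mm = gray/255 × 1.001; cell vol = 2.71² × mean(4 corners)
unit = 2.71² × 1.001 / (4×255) = 0.0072073 mm³ per gray-sum
row 0: Σ corner-gray over 5 cells = 2710  → 19.5318
row 1: Σ corner-gray over 5 cells = 2486  → 17.9173
row 2: Σ corner-gray over 5 cells = 2296  → 16.5480
row 3: Σ corner-gray over 5 cells = 2960  → 21.3336
row 4: Σ corner-gray over 5 cells = 2971  → 21.4129
row 5: Σ corner-gray over 5 cells = 2857  → 20.5913
row 6: Σ corner-gray over 5 cells = 2947  → 21.2399
row 7: Σ corner-gray over 5 cells = 2383  → 17.1750
row 8: Σ corner-gray over 5 cells = 1750  → 12.6128
Σ rows: total corner-gray = 23360  → 168.3625 mm³


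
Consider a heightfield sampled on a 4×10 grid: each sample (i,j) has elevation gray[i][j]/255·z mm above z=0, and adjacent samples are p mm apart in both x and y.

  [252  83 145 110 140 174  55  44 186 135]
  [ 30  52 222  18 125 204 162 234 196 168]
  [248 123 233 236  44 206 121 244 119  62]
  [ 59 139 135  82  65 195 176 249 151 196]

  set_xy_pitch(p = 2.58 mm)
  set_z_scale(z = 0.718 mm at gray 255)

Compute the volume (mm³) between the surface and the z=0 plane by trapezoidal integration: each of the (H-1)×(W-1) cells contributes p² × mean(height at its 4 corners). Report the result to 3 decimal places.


height_mm = gray/255 × 0.718; cell vol = 2.58² × mean(4 corners)
unit = 2.58² × 0.718 / (4×255) = 0.00468558 mm³ per gray-sum
row 0: Σ corner-gray over 9 cells = 4885  → 22.8891
row 1: Σ corner-gray over 9 cells = 5586  → 26.1737
row 2: Σ corner-gray over 9 cells = 5601  → 26.2440
Σ rows: total corner-gray = 16072  → 75.3067 mm³

75.307


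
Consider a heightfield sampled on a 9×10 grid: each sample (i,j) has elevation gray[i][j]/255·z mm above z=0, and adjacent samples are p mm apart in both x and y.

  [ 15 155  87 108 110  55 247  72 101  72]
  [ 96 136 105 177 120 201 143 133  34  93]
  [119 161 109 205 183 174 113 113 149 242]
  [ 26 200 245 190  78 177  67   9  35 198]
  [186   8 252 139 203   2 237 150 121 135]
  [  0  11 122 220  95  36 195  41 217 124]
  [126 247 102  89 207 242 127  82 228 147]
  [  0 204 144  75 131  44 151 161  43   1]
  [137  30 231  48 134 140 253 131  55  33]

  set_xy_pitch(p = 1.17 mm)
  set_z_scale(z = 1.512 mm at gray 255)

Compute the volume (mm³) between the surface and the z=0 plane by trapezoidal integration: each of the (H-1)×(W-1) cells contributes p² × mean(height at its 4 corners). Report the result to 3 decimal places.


height_mm = gray/255 × 1.512; cell vol = 1.17² × mean(4 corners)
unit = 1.17² × 1.512 / (4×255) = 0.00202919 mm³ per gray-sum
row 0: Σ corner-gray over 9 cells = 4244  → 8.6119
row 1: Σ corner-gray over 9 cells = 5062  → 10.2718
row 2: Σ corner-gray over 9 cells = 5001  → 10.1480
row 3: Σ corner-gray over 9 cells = 4771  → 9.6813
row 4: Σ corner-gray over 9 cells = 4543  → 9.2186
row 5: Σ corner-gray over 9 cells = 4919  → 9.9816
row 6: Σ corner-gray over 9 cells = 4828  → 9.7969
row 7: Σ corner-gray over 9 cells = 4121  → 8.3623
Σ rows: total corner-gray = 37489  → 76.0724 mm³

76.072


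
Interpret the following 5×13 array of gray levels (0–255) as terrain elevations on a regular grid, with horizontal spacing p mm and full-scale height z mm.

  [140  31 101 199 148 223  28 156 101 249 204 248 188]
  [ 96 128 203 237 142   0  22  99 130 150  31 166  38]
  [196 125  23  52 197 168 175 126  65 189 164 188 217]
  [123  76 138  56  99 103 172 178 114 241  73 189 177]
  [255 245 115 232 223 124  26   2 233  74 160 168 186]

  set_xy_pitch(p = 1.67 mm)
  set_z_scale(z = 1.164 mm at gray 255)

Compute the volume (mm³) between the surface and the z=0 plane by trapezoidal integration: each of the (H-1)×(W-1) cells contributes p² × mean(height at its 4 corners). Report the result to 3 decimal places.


82.491

height_mm = gray/255 × 1.164; cell vol = 1.67² × mean(4 corners)
unit = 1.67² × 1.164 / (4×255) = 0.00318263 mm³ per gray-sum
row 0: Σ corner-gray over 12 cells = 6454  → 20.5407
row 1: Σ corner-gray over 12 cells = 6107  → 19.4363
row 2: Σ corner-gray over 12 cells = 6535  → 20.7985
row 3: Σ corner-gray over 12 cells = 6823  → 21.7151
Σ rows: total corner-gray = 25919  → 82.4905 mm³


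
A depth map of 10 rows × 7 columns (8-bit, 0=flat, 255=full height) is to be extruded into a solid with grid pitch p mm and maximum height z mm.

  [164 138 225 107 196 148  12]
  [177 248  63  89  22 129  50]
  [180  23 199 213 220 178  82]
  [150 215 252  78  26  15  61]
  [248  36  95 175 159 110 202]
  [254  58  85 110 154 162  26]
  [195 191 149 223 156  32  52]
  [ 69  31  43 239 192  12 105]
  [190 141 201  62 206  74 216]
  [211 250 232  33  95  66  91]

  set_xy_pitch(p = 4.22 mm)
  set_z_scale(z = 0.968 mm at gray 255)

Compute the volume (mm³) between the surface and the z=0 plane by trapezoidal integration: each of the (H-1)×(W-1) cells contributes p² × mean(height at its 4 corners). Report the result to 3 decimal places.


477.203

height_mm = gray/255 × 0.968; cell vol = 4.22² × mean(4 corners)
unit = 4.22² × 0.968 / (4×255) = 0.0169005 mm³ per gray-sum
row 0: Σ corner-gray over 6 cells = 3133  → 52.9493
row 1: Σ corner-gray over 6 cells = 3257  → 55.0450
row 2: Σ corner-gray over 6 cells = 3311  → 55.9576
row 3: Σ corner-gray over 6 cells = 2983  → 50.4143
row 4: Σ corner-gray over 6 cells = 3018  → 51.0058
row 5: Σ corner-gray over 6 cells = 3167  → 53.5239
row 6: Σ corner-gray over 6 cells = 2957  → 49.9748
row 7: Σ corner-gray over 6 cells = 2982  → 50.3974
row 8: Σ corner-gray over 6 cells = 3428  → 57.9350
Σ rows: total corner-gray = 28236  → 477.2031 mm³


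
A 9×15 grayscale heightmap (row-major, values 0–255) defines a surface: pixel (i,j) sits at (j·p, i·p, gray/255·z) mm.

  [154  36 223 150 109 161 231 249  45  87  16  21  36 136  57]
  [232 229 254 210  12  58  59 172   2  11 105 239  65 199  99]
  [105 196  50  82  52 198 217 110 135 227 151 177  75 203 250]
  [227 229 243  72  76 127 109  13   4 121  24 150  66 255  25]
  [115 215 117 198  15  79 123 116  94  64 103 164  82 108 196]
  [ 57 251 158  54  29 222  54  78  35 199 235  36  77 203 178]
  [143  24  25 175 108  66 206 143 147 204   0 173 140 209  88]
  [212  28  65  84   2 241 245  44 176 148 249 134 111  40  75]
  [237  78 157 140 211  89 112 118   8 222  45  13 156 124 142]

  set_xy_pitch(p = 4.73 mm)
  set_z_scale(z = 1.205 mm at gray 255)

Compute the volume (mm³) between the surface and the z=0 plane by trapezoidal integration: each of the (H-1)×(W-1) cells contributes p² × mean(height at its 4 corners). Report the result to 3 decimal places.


1470.394

height_mm = gray/255 × 1.205; cell vol = 4.73² × mean(4 corners)
unit = 4.73² × 1.205 / (4×255) = 0.0264307 mm³ per gray-sum
row 0: Σ corner-gray over 14 cells = 6772  → 178.9889
row 1: Σ corner-gray over 14 cells = 7662  → 202.5123
row 2: Σ corner-gray over 14 cells = 7331  → 193.7637
row 3: Σ corner-gray over 14 cells = 6497  → 171.7205
row 4: Σ corner-gray over 14 cells = 6764  → 178.7775
row 5: Σ corner-gray over 14 cells = 6968  → 184.1693
row 6: Σ corner-gray over 14 cells = 6892  → 182.1606
row 7: Σ corner-gray over 14 cells = 6746  → 178.3017
Σ rows: total corner-gray = 55632  → 1470.3944 mm³


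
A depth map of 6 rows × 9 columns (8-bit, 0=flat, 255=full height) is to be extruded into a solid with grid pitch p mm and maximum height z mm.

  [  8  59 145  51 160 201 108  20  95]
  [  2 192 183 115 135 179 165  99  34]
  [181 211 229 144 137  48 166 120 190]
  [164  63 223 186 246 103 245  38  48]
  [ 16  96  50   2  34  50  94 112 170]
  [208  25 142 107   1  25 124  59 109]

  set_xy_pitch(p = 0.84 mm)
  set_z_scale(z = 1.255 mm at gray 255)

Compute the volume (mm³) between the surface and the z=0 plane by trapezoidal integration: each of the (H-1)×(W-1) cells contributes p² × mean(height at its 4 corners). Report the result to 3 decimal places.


16.620

height_mm = gray/255 × 1.255; cell vol = 0.84² × mean(4 corners)
unit = 0.84² × 1.255 / (4×255) = 0.000868165 mm³ per gray-sum
row 0: Σ corner-gray over 8 cells = 3763  → 3.2669
row 1: Σ corner-gray over 8 cells = 4653  → 4.0396
row 2: Σ corner-gray over 8 cells = 4901  → 4.2549
row 3: Σ corner-gray over 8 cells = 3482  → 3.0229
row 4: Σ corner-gray over 8 cells = 2345  → 2.0358
Σ rows: total corner-gray = 19144  → 16.6201 mm³


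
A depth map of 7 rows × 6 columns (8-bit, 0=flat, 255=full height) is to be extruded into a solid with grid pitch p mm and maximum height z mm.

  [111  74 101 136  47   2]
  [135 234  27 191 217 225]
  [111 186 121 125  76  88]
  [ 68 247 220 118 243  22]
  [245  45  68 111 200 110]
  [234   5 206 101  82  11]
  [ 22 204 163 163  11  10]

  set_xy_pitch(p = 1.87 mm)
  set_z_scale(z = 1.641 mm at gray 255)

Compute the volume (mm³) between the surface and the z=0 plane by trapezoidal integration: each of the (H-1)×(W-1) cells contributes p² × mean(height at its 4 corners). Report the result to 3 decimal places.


height_mm = gray/255 × 1.641; cell vol = 1.87² × mean(4 corners)
unit = 1.87² × 1.641 / (4×255) = 0.0056259 mm³ per gray-sum
row 0: Σ corner-gray over 5 cells = 2527  → 14.2166
row 1: Σ corner-gray over 5 cells = 2913  → 16.3882
row 2: Σ corner-gray over 5 cells = 2961  → 16.6583
row 3: Σ corner-gray over 5 cells = 2949  → 16.5908
row 4: Σ corner-gray over 5 cells = 2236  → 12.5795
row 5: Σ corner-gray over 5 cells = 2147  → 12.0788
Σ rows: total corner-gray = 15733  → 88.5122 mm³

88.512


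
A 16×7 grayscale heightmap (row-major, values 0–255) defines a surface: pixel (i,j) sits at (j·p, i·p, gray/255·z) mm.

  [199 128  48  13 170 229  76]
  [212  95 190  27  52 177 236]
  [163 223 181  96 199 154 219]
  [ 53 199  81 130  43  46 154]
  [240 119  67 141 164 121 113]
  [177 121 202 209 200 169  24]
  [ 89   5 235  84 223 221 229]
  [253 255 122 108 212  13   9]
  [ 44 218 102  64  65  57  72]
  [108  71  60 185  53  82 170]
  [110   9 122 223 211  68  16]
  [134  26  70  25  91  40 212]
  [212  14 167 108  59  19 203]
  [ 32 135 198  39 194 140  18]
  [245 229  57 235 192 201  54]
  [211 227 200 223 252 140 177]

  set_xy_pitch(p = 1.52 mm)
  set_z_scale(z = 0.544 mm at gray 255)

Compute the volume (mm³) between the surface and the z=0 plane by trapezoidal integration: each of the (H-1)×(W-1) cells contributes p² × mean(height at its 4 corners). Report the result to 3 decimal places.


height_mm = gray/255 × 0.544; cell vol = 1.52² × mean(4 corners)
unit = 1.52² × 0.544 / (4×255) = 0.00123221 mm³ per gray-sum
row 0: Σ corner-gray over 6 cells = 2981  → 3.6732
row 1: Σ corner-gray over 6 cells = 3618  → 4.4581
row 2: Σ corner-gray over 6 cells = 3293  → 4.0577
row 3: Σ corner-gray over 6 cells = 2782  → 3.4280
row 4: Σ corner-gray over 6 cells = 3580  → 4.4113
row 5: Σ corner-gray over 6 cells = 3857  → 4.7526
row 6: Σ corner-gray over 6 cells = 3536  → 4.3571
row 7: Σ corner-gray over 6 cells = 2810  → 3.4625
row 8: Σ corner-gray over 6 cells = 2308  → 2.8439
row 9: Σ corner-gray over 6 cells = 2572  → 3.1693
row 10: Σ corner-gray over 6 cells = 2242  → 2.7626
row 11: Σ corner-gray over 6 cells = 1999  → 2.4632
row 12: Σ corner-gray over 6 cells = 2611  → 3.2173
row 13: Σ corner-gray over 6 cells = 3589  → 4.4224
row 14: Σ corner-gray over 6 cells = 4599  → 5.6669
Σ rows: total corner-gray = 46377  → 57.1464 mm³

57.146


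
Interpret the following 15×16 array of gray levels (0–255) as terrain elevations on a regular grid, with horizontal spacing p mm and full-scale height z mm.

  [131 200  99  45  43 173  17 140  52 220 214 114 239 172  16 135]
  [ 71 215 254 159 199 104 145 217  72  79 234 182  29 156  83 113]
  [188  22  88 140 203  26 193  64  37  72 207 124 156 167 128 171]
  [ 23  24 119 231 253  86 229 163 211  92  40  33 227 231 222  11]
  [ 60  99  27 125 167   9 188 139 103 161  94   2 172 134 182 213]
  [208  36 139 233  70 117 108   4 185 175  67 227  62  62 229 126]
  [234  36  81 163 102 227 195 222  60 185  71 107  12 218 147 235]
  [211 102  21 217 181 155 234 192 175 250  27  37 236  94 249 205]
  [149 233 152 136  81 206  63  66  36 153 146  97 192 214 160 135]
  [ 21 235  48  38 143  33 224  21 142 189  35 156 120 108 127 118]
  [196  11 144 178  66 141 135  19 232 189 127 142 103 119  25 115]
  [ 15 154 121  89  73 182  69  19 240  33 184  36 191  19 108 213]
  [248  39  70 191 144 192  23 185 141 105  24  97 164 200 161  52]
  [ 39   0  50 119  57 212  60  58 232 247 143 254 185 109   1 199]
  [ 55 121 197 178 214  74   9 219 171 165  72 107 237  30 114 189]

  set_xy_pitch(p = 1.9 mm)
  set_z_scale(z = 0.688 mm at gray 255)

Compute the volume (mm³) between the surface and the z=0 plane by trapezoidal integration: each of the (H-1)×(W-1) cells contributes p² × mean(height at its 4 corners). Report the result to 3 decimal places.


height_mm = gray/255 × 0.688; cell vol = 1.9² × mean(4 corners)
unit = 1.9² × 0.688 / (4×255) = 0.00243498 mm³ per gray-sum
row 0: Σ corner-gray over 15 cells = 8194  → 19.9522
row 1: Σ corner-gray over 15 cells = 8053  → 19.6089
row 2: Σ corner-gray over 15 cells = 7969  → 19.4044
row 3: Σ corner-gray over 15 cells = 7833  → 19.0732
row 4: Σ corner-gray over 15 cells = 7239  → 17.6268
row 5: Σ corner-gray over 15 cells = 7883  → 19.1950
row 6: Σ corner-gray over 15 cells = 8877  → 21.6153
row 7: Σ corner-gray over 15 cells = 8910  → 21.6957
row 8: Σ corner-gray over 15 cells = 7531  → 18.3378
row 9: Σ corner-gray over 15 cells = 6950  → 16.9231
row 10: Σ corner-gray over 15 cells = 6837  → 16.6480
row 11: Σ corner-gray over 15 cells = 7036  → 17.1325
row 12: Σ corner-gray over 15 cells = 7464  → 18.1747
row 13: Σ corner-gray over 15 cells = 7752  → 18.8760
Σ rows: total corner-gray = 108528  → 264.2636 mm³

264.264


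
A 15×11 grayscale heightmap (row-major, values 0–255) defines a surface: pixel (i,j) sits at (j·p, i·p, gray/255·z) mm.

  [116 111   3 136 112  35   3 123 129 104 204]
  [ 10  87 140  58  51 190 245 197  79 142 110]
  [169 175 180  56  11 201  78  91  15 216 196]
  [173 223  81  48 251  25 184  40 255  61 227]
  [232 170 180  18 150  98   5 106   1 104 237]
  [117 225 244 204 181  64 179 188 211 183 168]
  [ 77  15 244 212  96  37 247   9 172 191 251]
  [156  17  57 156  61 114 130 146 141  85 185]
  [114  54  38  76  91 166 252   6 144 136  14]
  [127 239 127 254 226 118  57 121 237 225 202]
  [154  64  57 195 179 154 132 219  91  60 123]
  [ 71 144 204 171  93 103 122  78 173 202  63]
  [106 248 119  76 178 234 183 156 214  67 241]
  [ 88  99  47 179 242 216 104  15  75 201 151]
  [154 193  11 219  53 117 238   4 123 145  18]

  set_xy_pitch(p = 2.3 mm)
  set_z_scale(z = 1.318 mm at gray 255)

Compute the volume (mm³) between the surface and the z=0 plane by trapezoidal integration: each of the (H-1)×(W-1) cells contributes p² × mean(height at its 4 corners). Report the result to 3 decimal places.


508.986

height_mm = gray/255 × 1.318; cell vol = 2.3² × mean(4 corners)
unit = 2.3² × 1.318 / (4×255) = 0.00683551 mm³ per gray-sum
row 0: Σ corner-gray over 10 cells = 4330  → 29.5978
row 1: Σ corner-gray over 10 cells = 4909  → 33.5555
row 2: Σ corner-gray over 10 cells = 5147  → 35.1824
row 3: Σ corner-gray over 10 cells = 4869  → 33.2821
row 4: Σ corner-gray over 10 cells = 5776  → 39.4819
row 5: Σ corner-gray over 10 cells = 6417  → 43.8635
row 6: Σ corner-gray over 10 cells = 4929  → 33.6922
row 7: Σ corner-gray over 10 cells = 4209  → 28.7707
row 8: Σ corner-gray over 10 cells = 5591  → 38.2173
row 9: Σ corner-gray over 10 cells = 6116  → 41.8060
row 10: Σ corner-gray over 10 cells = 5293  → 36.1804
row 11: Σ corner-gray over 10 cells = 6011  → 41.0882
row 12: Σ corner-gray over 10 cells = 5892  → 40.2748
row 13: Σ corner-gray over 10 cells = 4973  → 33.9930
Σ rows: total corner-gray = 74462  → 508.9857 mm³
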